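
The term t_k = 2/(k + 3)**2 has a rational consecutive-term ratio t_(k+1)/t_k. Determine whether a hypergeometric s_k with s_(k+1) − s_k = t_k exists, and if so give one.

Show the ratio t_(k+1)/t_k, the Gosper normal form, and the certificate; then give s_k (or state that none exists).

Compute t_(k+1)/t_k: get (k + 3)**2/(k + 4)**2.
So A=k**2 + 6*k + 9 and B=k**2 + 8*k + 16, with C=1.
Need (k**2 + 6*k + 9)·f(k+1) − (k**2 + 6*k + 9)·f(k) = 1.
Degrees (2,2,0) ⇒ d ≤ 0.
Write f(k) = c0. Then LHS − RHS = -1, requiring -1 = 0: contradictory. No certificate.

none — t_k is not Gosper-summable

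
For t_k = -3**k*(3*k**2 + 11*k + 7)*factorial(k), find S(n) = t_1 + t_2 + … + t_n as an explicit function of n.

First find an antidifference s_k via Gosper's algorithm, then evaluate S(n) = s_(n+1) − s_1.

Step 1: r(k) = 3*(3*k**3 + 20*k**2 + 38*k + 21)/(3*k**2 + 11*k + 7).
Factor: A=3*k + 3; B=1; C=k**2 + 11*k/3 + 7/3.
f must satisfy (3*k + 3)·f(k+1) − (1)·f(k) = k**2 + 11*k/3 + 7/3.
Bound: deg f ≤ 1.
Match coefficients ⇒ f(k) = (k + 2)/3.
Then R = B(k−1)f/C = (k + 2)/(3*k**2 + 11*k + 7), so s_k = R(k)·t_k = -3**k*(k + 2)*factorial(k).
s_(k+1) − s_k = -3**k*(3*k**2 + 11*k + 7)*factorial(k) = t_k.
Evaluate: s_(n+1) = -3**(n + 1)*(n + 3)*factorial(n + 1); subtract s_(1) = -9 ⇒ S(n) = -3*3**n*n**2*factorial(n) - 12*3**n*n*factorial(n) - 9*3**n*factorial(n) + 9.

S(n) = -3*3**n*n**2*factorial(n) - 12*3**n*n*factorial(n) - 9*3**n*factorial(n) + 9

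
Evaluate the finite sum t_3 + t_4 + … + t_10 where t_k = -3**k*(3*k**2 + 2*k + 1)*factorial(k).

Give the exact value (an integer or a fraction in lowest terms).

Ratio r(k) = 3*(3*k**3 + 11*k**2 + 14*k + 6)/(3*k**2 + 2*k + 1).
Factor: A=3*k + 3; B=1; C=k**2 + 2*k/3 + 1/3.
Key eq: (3*k + 3)·f(k+1) = (1)·f(k) + (k**2 + 2*k/3 + 1/3).
Degrees (1,0,2) ⇒ d ≤ 1.
Match coefficients ⇒ f(k) = (k - 1)/3.
Certificate R = B(k−1)f/C = (k - 1)/(3*k**2 + 2*k + 1) gives s_k = -3**k*(k - 1)*factorial(k).
Check: Δs_k = -3**k*(3*k**2 + 2*k + 1)*factorial(k). ✓
Σ_(k=3)^(10) t_k = s_(11) − s_(3) = -70711413696000 − (-324) = -70711413695676.

Σ = -70711413695676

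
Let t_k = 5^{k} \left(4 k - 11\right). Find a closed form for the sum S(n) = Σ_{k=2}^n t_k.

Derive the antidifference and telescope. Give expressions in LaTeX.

The ratio is 5*(4*k - 7)/(4*k - 11).
Gosper form: A/B · C(k+1)/C(k) with A=5, B=1, C=k - 11/4.
f must satisfy (5)·f(k+1) − (1)·f(k) = k - 11/4.
d = 1 from the (0,0,1) case.
Coefficient equations give f(k) = (k - 4)/4.
Certificate R = B(k−1)f/C = (k - 4)/(4*k - 11) gives s_k = 5**k*(k - 4).
Δs = 5**k*(4*k - 11), as required.
Σ_(k=2)^n t_k = s_(n+1) − s_(2) = (5**(n + 1)*(n - 3)) − (-50), i.e. 5*5**n*n - 15*5**n + 50.

S(n) = 5 \cdot 5^{n} n - 15 \cdot 5^{n} + 50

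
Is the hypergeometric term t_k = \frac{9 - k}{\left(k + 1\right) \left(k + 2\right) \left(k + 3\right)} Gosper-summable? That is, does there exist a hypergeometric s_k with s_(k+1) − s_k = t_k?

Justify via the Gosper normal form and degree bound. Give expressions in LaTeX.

Step 1: r(k) = (k - 8)*(k + 1)/((k - 9)*(k + 4)).
So A=k + 1 and B=k + 4, with C=k - 9.
Set up (k + 1)·f(k+1) − (k + 3)·f(k) − (k - 9) = 0.
d = 2 from the (1,1,1) case.
Match coefficients ⇒ f(k) = -k*(2*k + 7).
So s_k = (B(k−1)f/C)·t_k = (-k*(k + 3)*(2*k + 7)/(k - 9))·t_k = k*(2*k + 7)/((k + 1)*(k + 2)).
Verify: (9 - k)/(k**3 + 6*k**2 + 11*k + 6) matches t_k.

Yes. s_k = \frac{k \left(2 k + 7\right)}{\left(k + 1\right) \left(k + 2\right)}.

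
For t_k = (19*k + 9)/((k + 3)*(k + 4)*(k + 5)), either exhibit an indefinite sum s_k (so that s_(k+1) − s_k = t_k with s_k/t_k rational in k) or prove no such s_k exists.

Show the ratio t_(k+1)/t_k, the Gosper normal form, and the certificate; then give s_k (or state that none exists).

Compute t_(k+1)/t_k: get (k + 3)*(19*k + 28)/((k + 6)*(19*k + 9)).
A = k + 3, B = k + 6, C = k + 9/19.
Need (k + 3)·f(k+1) − (k + 5)·f(k) = k + 9/19.
d = 2 from the (1,1,1) case.
Solve for f: f(k) = k*(11*k + 1)/76 (degree 2 ≤ 2).
Then R = B(k−1)f/C = k*(k + 5)*(11*k + 1)/(4*(19*k + 9)), so s_k = R(k)·t_k = k*(11*k + 1)/(4*(k + 3)*(k + 4)).
s_(k+1) − s_k = (19*k + 9)/(k**3 + 12*k**2 + 47*k + 60) = t_k.

s_k = k*(11*k + 1)/(4*(k + 3)*(k + 4))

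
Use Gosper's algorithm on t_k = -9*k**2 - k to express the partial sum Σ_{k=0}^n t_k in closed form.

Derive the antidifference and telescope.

t_(k+1)/t_k = (k + 9*(k + 1)**2 + 1)/(k*(9*k + 1)).
So A=1 and B=1, with C=k**2 + k/9.
Set up (1)·f(k+1) − (1)·f(k) − (k**2 + k/9) = 0.
Bound: deg f ≤ 3.
Solve for f: f(k) = k*(k - 1)*(3*k - 1)/9 (degree 3 ≤ 3).
Get s_k = R·t_k = k*(-3*k**2 + 4*k - 1) with R(k) = B(k−1)f(k)/C(k) = (k - 1)*(3*k - 1)/(9*k + 1).
s_(k+1) − s_k = k*(-9*k - 1) = t_k.
s_(n+1) = n*(-3*n**2 - 5*n - 2) and s_(0) = 0, so S(n) = n*(-3*n**2 - 5*n - 2).

S(n) = n*(-3*n**2 - 5*n - 2)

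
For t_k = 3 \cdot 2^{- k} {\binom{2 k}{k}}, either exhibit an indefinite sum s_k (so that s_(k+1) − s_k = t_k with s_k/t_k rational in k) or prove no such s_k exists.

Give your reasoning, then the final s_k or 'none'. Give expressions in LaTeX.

Ratio r(k) = (2*k + 1)/(k + 1).
A = 2*k + 1, B = k + 1, C = 1.
Solve (2*k + 1)·f(k+1) − (k)·f(k) = 1.
deg f ≤ -1 (via 1,1,0).
deg f ≤ -1 is impossible — no certificate.

none (Gosper's algorithm certifies no s_k)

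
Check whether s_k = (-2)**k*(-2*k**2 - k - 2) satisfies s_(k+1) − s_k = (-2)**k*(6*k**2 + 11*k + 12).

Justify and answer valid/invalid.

Valid — Δs_k = t_k.

s_(k+1) = 2*(-2)**k*(2*k**2 + 5*k + 5)
s_(k+1) − s_k = (-2)**k*(6*k**2 + 11*k + 12)
(s_(k+1) − s_k) − t_k = 0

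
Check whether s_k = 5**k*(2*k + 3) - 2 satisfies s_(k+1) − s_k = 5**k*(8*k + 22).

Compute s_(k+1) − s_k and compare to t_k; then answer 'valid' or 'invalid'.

s_(k+1) = 5**(k + 1)*(2*k + 5) - 2
s_(k+1) − s_k = 5**k*(8*k + 22)
(s_(k+1) − s_k) − t_k = 0

Valid: the claim telescopes to t_k.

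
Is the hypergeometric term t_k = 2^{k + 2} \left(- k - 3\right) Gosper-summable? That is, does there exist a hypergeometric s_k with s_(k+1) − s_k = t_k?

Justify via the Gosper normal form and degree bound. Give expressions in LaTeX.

r(k) = 2*(k + 4)/(k + 3) after simplifying.
Normal form (A,B,C) = (2, 1, k + 3).
Key eq: (2)·f(k+1) = (1)·f(k) + (k + 3).
From deg A=0, deg B=0, deg C=1: d=1.
Match coefficients ⇒ f(k) = k + 1.
Then R = B(k−1)f/C = (k + 1)/(k + 3), so s_k = R(k)·t_k = 2**(k + 2)*(-k - 1).
s_(k+1) − s_k = 2**(k + 2)*(-k - 3) = t_k.

Yes. s_k = 2^{k + 2} \left(- k - 1\right).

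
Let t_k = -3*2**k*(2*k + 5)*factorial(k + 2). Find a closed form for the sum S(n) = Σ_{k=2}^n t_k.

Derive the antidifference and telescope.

S(n) = -6*2**n*factorial(n + 3) + 288

Compute t_(k+1)/t_k: get 2*(k + 3)*(2*k + 7)/(2*k + 5).
Gosper form: A/B · C(k+1)/C(k) with A=2*k + 6, B=1, C=k + 5/2.
Need (2*k + 6)·f(k+1) − (1)·f(k) = k + 5/2.
Bound: deg f ≤ 0.
Coefficient equations give f(k) = 1/2.
So s_k = (B(k−1)f/C)·t_k = (1/(2*k + 5))·t_k = -3*2**k*factorial(k + 2).
Check: Δs_k = -3*2**k*(2*k + 5)*factorial(k + 2). ✓
Evaluate: s_(n+1) = -6*2**n*factorial(n + 3); subtract s_(2) = -288 ⇒ S(n) = -6*2**n*factorial(n + 3) + 288.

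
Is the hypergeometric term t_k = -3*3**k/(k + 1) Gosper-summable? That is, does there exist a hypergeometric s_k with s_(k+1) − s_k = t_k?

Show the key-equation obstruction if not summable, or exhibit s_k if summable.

No — t_k has no hypergeometric antidifference.

The ratio is 3*(k + 1)/(k + 2).
Gosper form: A/B · C(k+1)/C(k) with A=3*k + 3, B=k + 2, C=1.
Set up (3*k + 3)·f(k+1) − (k + 1)·f(k) − (1) = 0.
deg f ≤ -1 (via 1,1,0).
d = -1 < 0 ⇒ no nonzero polynomial f; not summable.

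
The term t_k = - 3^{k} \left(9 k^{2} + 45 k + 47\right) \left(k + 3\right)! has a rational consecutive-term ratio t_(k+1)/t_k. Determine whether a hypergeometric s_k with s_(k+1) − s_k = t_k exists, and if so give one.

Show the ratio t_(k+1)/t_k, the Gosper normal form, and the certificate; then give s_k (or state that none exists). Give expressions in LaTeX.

t_(k+1)/t_k = 3*(9*k**3 + 99*k**2 + 353*k + 404)/(9*k**2 + 45*k + 47).
Normal form (A,B,C) = (3*k + 12, 1, k**2 + 5*k + 47/9).
Key eq: (3*k + 12)·f(k+1) = (1)·f(k) + (k**2 + 5*k + 47/9).
d = 1 from the (1,0,2) case.
A polynomial solution: f(k) = (3*k + 1)/9.
R(k) = B(k−1)·f(k)/C(k) = (3*k + 1)/(9*k**2 + 45*k + 47); s_k = R·t_k = -3**k*(3*k + 1)*factorial(k + 3).
Verify: -3**k*(9*k**2 + 45*k + 47)*factorial(k + 3) matches t_k.

s_k = - 3^{k} \left(3 k + 1\right) \left(k + 3\right)!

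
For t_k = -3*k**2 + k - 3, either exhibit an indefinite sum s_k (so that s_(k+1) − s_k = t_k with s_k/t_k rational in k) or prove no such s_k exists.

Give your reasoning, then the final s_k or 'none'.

The ratio is (-k + 3*(k + 1)**2 + 2)/(3*k**2 - k + 3).
Factor: A=1; B=1; C=k**2 - k/3 + 1.
Need (1)·f(k+1) − (1)·f(k) = k**2 - k/3 + 1.
d = 3 from the (0,0,2) case.
A polynomial solution: f(k) = k*(k**2 - 2*k + 4)/3.
Certificate R = B(k−1)f/C = k*(k**2 - 2*k + 4)/(3*k**2 - k + 3) gives s_k = k*(-k**2 + 2*k - 4).
Δs = -3*k**2 + k - 3, as required.

s_k = k*(-k**2 + 2*k - 4)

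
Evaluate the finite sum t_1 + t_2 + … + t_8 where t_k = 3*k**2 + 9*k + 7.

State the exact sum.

t_(k+1)/t_k = (3*k**2 + 15*k + 19)/(3*k**2 + 9*k + 7).
Take A(k)=1, B(k)=1, C(k)=k**2 + 3*k + 7/3.
Key eq: (1)·f(k+1) = (1)·f(k) + (k**2 + 3*k + 7/3).
deg f ≤ 3 (via 0,0,2).
Solving with deg f ≤ 3: f(k) = k*(k**2 + 3*k + 3)/3.
So s_k = (B(k−1)f/C)·t_k = (k*(k**2 + 3*k + 3)/(3*k**2 + 9*k + 7))·t_k = k*(k**2 + 3*k + 3).
Δs = 3*k**2 + 9*k + 7, as required.
Telescoping: Σ = s_(9) − s_(1) = 999 − (7) = 992.

Σ = 992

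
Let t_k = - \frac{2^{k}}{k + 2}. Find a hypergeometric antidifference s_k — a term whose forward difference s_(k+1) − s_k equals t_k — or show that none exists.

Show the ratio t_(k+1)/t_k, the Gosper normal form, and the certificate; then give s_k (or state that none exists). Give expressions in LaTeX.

t_(k+1)/t_k = 2*(k + 2)/(k + 3).
Factor: A=2*k + 4; B=k + 3; C=1.
Solve (2*k + 4)·f(k+1) − (k + 2)·f(k) = 1.
From deg A=1, deg B=1, deg C=0: d=-1.
Bound -1 < 0, so the key equation has no polynomial solution.

none (Gosper's algorithm certifies no s_k)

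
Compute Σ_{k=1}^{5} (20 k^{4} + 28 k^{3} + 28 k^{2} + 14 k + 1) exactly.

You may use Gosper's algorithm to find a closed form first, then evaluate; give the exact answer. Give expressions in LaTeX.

Σ = 27635

The ratio is (20*k**4 + 108*k**3 + 232*k**2 + 234*k + 91)/(20*k**4 + 28*k**3 + 28*k**2 + 14*k + 1).
Factor: A=1; B=1; C=k**4 + 7*k**3/5 + 7*k**2/5 + 7*k/10 + 1/20.
Key eq: (1)·f(k+1) = (1)·f(k) + (k**4 + 7*k**3/5 + 7*k**2/5 + 7*k/10 + 1/20).
deg f ≤ 5 (via 0,0,4).
Solve for f: f(k) = k*(4*k**4 - 3*k**3 + 2*k**2 - 2)/20 (degree 5 ≤ 5).
R(k) = B(k−1)·f(k)/C(k) = k*(4*k**4 - 3*k**3 + 2*k**2 - 2)/(20*k**4 + 28*k**3 + 28*k**2 + 14*k + 1); s_k = R·t_k = k*(4*k**4 - 3*k**3 + 2*k**2 - 2).
Check: Δs_k = 20*k**4 + 28*k**3 + 28*k**2 + 14*k + 1. ✓
Σ_(k=1)^(5) t_k = s_(6) − s_(1) = 27636 − (1) = 27635.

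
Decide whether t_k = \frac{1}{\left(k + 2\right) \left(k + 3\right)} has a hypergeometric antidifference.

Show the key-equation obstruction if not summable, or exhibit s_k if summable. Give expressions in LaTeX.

Yes. s_k = \frac{k}{2 \left(k + 2\right)}.

The ratio is (k + 2)/(k + 4).
So A=k + 2 and B=k + 4, with C=1.
Key eq: (k + 2)·f(k+1) = (k + 3)·f(k) + (1).
d = 1 from the (1,1,0) case.
Coefficient equations give f(k) = k/2.
Then R = B(k−1)f/C = k*(k + 3)/2, so s_k = R(k)·t_k = k/(2*(k + 2)).
Δs = 1/(k**2 + 5*k + 6), as required.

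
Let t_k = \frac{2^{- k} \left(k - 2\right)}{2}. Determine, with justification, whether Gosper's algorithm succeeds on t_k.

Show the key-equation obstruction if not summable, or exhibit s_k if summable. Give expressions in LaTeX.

r(k) = (k - 1)/(2*(k - 2)) after simplifying.
A = 1/2, B = 1, C = k - 2.
Key eq: (1/2)·f(k+1) = (1)·f(k) + (k - 2).
Bound: deg f ≤ 1.
Solve for f: f(k) = -2*(k - 1) (degree 1 ≤ 1).
So s_k = (B(k−1)f/C)·t_k = (-2*(k - 1)/(k - 2))·t_k = (1 - k)/2**k.
Δs = (k - 2)/(2*2**k), as required.

Yes. s_k = 2^{- k} \left(1 - k\right).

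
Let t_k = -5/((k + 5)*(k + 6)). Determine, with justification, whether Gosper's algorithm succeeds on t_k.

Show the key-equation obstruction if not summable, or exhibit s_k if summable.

Yes. s_k = -k/(k + 5).

Ratio r(k) = (k + 5)/(k + 7).
Take A(k)=k + 5, B(k)=k + 7, C(k)=1.
Solve (k + 5)·f(k+1) − (k + 6)·f(k) = 1.
Degrees (1,1,0) ⇒ d ≤ 1.
Match coefficients ⇒ f(k) = k/5.
Get s_k = R·t_k = -k/(k + 5) with R(k) = B(k−1)f(k)/C(k) = k*(k + 6)/5.
s_(k+1) − s_k = -5/(k**2 + 11*k + 30) = t_k.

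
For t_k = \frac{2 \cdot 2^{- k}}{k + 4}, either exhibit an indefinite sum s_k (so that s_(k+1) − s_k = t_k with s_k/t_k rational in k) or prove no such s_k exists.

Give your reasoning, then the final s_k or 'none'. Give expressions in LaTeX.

Compute t_(k+1)/t_k: get (k + 4)/(2*(k + 5)).
A = k/2 + 2, B = k + 5, C = 1.
Need (k/2 + 2)·f(k+1) − (k + 4)·f(k) = 1.
deg f ≤ -1 (via 1,1,0).
d = -1 < 0 ⇒ no nonzero polynomial f; not summable.

none (Gosper's algorithm certifies no s_k)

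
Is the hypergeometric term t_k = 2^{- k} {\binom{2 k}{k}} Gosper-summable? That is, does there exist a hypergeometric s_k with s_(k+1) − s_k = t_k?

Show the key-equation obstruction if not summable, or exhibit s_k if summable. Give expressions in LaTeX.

No — negative degree bound, so no certificate f.

Ratio r(k) = (2*k + 1)/(k + 1).
Gosper form: A/B · C(k+1)/C(k) with A=2*k + 1, B=k + 1, C=1.
Key eq: (2*k + 1)·f(k+1) = (k)·f(k) + (1).
From deg A=1, deg B=1, deg C=0: d=-1.
Negative degree bound (-1): no f exists, t_k not Gosper-summable.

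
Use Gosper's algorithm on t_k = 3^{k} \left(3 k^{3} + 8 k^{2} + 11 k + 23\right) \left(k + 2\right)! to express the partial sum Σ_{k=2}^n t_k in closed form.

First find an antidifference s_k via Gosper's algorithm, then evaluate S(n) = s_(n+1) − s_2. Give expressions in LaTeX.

S(n) = 3 \cdot 3^{n} n^{2} \left(n + 3\right)! + 9 \cdot 3^{n} \left(n + 3\right)! - 864

r(k) = 3*(3*k**4 + 26*k**3 + 87*k**2 + 153*k + 135)/(3*k**3 + 8*k**2 + 11*k + 23) after simplifying.
Gosper form: A/B · C(k+1)/C(k) with A=3*k + 9, B=1, C=k**3 + 8*k**2/3 + 11*k/3 + 23/3.
Need (3*k + 9)·f(k+1) − (1)·f(k) = k**3 + 8*k**2/3 + 11*k/3 + 23/3.
d = 2 from the (1,0,3) case.
Solving with deg f ≤ 2: f(k) = (k**2 - 2*k + 4)/3.
So s_k = (B(k−1)f/C)·t_k = ((k**2 - 2*k + 4)/(3*k**3 + 8*k**2 + 11*k + 23))·t_k = 3**k*(k**2 - 2*k + 4)*factorial(k + 2).
s_(k+1) − s_k = 3**k*(3*k**3 + 8*k**2 + 11*k + 23)*factorial(k + 2) = t_k.
Telescope: S(n) = s_(n+1) − s_(2) = 3**(n + 1)*(n**2 + 3)*factorial(n + 3) − (864) = 3*3**n*n**2*factorial(n + 3) + 9*3**n*factorial(n + 3) - 864.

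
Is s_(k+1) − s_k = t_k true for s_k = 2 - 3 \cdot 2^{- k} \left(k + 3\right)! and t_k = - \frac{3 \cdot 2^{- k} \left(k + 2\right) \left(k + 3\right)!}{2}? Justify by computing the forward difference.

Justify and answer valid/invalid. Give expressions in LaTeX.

s_(k+1) = -3*2**(-k - 1)*factorial(k + 4) + 2
s_(k+1) − s_k = -3*(k + 2)*factorial(k + 3)/(2*2**k)
(s_(k+1) − s_k) − t_k = 0

valid; difference matches t_k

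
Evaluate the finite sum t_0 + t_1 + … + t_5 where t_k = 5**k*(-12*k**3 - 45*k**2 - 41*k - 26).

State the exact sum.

Ratio r(k) = 5*(12*k**3 + 81*k**2 + 167*k + 124)/(12*k**3 + 45*k**2 + 41*k + 26).
A = 5, B = 1, C = k**3 + 15*k**2/4 + 41*k/12 + 13/6.
Set up (5)·f(k+1) − (1)·f(k) − (k**3 + 15*k**2/4 + 41*k/12 + 13/6) = 0.
Degrees (0,0,3) ⇒ d ≤ 3.
Match coefficients ⇒ f(k) = (3*k**3 - k + 4)/12.
So s_k = (B(k−1)f/C)·t_k = ((3*k**3 - k + 4)/(12*k**3 + 45*k**2 + 41*k + 26))·t_k = 5**k*(-3*k**3 + k - 4).
Check: Δs_k = 5**k*(3*k**3 + 4*k - 15*(k + 1)**3 - 11). ✓
Σ_(k=0)^(5) t_k = s_(6) − s_(0) = -10093750 − (-4) = -10093746.

Σ = -10093746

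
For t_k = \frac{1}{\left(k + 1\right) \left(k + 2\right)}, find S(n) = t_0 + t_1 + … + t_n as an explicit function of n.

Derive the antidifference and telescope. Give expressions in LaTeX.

Ratio r(k) = (k + 1)/(k + 3).
A = k + 1, B = k + 3, C = 1.
Key eq: (k + 1)·f(k+1) = (k + 2)·f(k) + (1).
d = 1 from the (1,1,0) case.
A polynomial solution: f(k) = k.
R(k) = B(k−1)·f(k)/C(k) = k*(k + 2); s_k = R·t_k = k/(k + 1).
Verify: 1/(k**2 + 3*k + 2) matches t_k.
s_(n+1) = (n + 1)/(n + 2) and s_(0) = 0, so S(n) = (n + 1)/(n + 2).

S(n) = \frac{n + 1}{n + 2}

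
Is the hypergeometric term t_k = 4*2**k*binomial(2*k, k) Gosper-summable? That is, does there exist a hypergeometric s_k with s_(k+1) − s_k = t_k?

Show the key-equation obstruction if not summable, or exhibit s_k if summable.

No — t_k has no hypergeometric antidifference.

The ratio is 4*(2*k + 1)/(k + 1).
Take A(k)=8*k + 4, B(k)=k + 1, C(k)=1.
Key eq: (8*k + 4)·f(k+1) = (k)·f(k) + (1).
d = -1 from the (1,1,0) case.
deg f ≤ -1 is impossible — no certificate.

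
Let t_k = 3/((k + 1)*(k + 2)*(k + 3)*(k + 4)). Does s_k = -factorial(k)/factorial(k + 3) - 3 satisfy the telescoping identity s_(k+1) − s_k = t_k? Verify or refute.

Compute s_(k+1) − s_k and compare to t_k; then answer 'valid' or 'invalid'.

Valid: the claim telescopes to t_k.

s_(k+1) = -factorial(k + 1)/factorial(k + 4) - 3
s_(k+1) − s_k = 3/((k + 1)*(k + 2)*(k + 3)*(k + 4))
(s_(k+1) − s_k) − t_k = 0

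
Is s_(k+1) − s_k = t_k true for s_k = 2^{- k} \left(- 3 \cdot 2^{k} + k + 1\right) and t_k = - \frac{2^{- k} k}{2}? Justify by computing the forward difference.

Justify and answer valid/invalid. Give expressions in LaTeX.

valid; difference matches t_k

s_(k+1) = (-6*2**k + k + 2)/(2*2**k)
s_(k+1) − s_k = -k/(2*2**k)
(s_(k+1) − s_k) − t_k = 0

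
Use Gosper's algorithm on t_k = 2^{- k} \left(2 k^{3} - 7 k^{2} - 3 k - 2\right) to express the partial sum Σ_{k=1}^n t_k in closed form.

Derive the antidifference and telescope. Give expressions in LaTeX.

The ratio is (2*k**3 - k**2 - 11*k - 10)/(2*(2*k**3 - 7*k**2 - 3*k - 2)).
So A=1/2 and B=1, with C=k**3 - 7*k**2/2 - 3*k/2 - 1.
f must satisfy (1/2)·f(k+1) − (1)·f(k) = k**3 - 7*k**2/2 - 3*k/2 - 1.
Degrees (0,0,3) ⇒ d ≤ 3.
Coefficient equations give f(k) = -k*(2*k**2 - k + 1).
R(k) = B(k−1)·f(k)/C(k) = -2*k*(2*k**2 - k + 1)/(2*k**3 - 7*k**2 - 3*k - 2); s_k = R·t_k = 2**(1 - k)*k*(-2*k**2 + k - 1).
s_(k+1) − s_k = (2*k**3 - 7*k**2 - 3*k - 2)/2**k = t_k.
Σ_(k=1)^n t_k = s_(n+1) − s_(1) = ((-2*n**3 - 5*n**2 - 5*n - 2)/2**n) − (-2), i.e. (2**(n + 1) - 2*n**3 - 5*n**2 - 5*n - 2)/2**n.

S(n) = 2^{- n} \left(2^{n + 1} - 2 n^{3} - 5 n^{2} - 5 n - 2\right)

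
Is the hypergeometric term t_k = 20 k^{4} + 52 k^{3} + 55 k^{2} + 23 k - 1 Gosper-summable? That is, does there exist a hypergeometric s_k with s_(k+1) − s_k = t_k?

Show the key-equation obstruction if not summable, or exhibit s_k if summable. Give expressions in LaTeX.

t_(k+1)/t_k = (20*k**4 + 132*k**3 + 331*k**2 + 369*k + 149)/(20*k**4 + 52*k**3 + 55*k**2 + 23*k - 1).
Take A(k)=1, B(k)=1, C(k)=k**4 + 13*k**3/5 + 11*k**2/4 + 23*k/20 - 1/20.
Need (1)·f(k+1) − (1)·f(k) = k**4 + 13*k**3/5 + 11*k**2/4 + 23*k/20 - 1/20.
Bound: deg f ≤ 5.
A polynomial solution: f(k) = k*(4*k**4 + 3*k**3 - k**2 - 3*k - 4)/20.
So s_k = (B(k−1)f/C)·t_k = (k*(4*k**4 + 3*k**3 - k**2 - 3*k - 4)/(20*k**4 + 52*k**3 + 55*k**2 + 23*k - 1))·t_k = k*(4*k**4 + 3*k**3 - k**2 - 3*k - 4).
Verify: 20*k**4 + 52*k**3 + 55*k**2 + 23*k - 1 matches t_k.

Yes. s_k = k \left(4 k^{4} + 3 k^{3} - k^{2} - 3 k - 4\right).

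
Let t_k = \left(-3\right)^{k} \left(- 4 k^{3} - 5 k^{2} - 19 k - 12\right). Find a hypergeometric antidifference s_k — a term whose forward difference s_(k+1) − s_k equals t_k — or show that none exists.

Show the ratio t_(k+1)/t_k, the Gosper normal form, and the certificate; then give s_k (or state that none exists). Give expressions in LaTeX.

s_k = \left(-3\right)^{k} k \left(k^{2} - k + 4\right)

t_(k+1)/t_k = 3*(-4*k**3 - 17*k**2 - 41*k - 40)/(4*k**3 + 5*k**2 + 19*k + 12).
So A=-3 and B=1, with C=k**3 + 5*k**2/4 + 19*k/4 + 3.
Solve (-3)·f(k+1) − (1)·f(k) = k**3 + 5*k**2/4 + 19*k/4 + 3.
d = 3 from the (0,0,3) case.
Solving with deg f ≤ 3: f(k) = -k*(k**2 - k + 4)/4.
Get s_k = R·t_k = (-3)**k*k*(k**2 - k + 4) with R(k) = B(k−1)f(k)/C(k) = -k*(k**2 - k + 4)/(4*k**3 + 5*k**2 + 19*k + 12).
Check: Δs_k = (-3)**k*(-4*k**3 - 5*k**2 - 19*k - 12). ✓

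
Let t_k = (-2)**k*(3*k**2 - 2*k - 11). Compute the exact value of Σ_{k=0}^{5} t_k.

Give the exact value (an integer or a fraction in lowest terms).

Σ = -1347

Compute t_(k+1)/t_k: get 2*(-3*k**2 - 4*k + 10)/(3*k**2 - 2*k - 11).
So A=-2 and B=1, with C=k**2 - 2*k/3 - 11/3.
Set up (-2)·f(k+1) − (1)·f(k) − (k**2 - 2*k/3 - 11/3) = 0.
Bound: deg f ≤ 2.
Solve for f: f(k) = -(k - 3)*(k + 1)/3 (degree 2 ≤ 2).
So s_k = (B(k−1)f/C)·t_k = (-(k - 3)*(k + 1)/(3*k**2 - 2*k - 11))·t_k = (-2)**k*(-k**2 + 2*k + 3).
Verify: (-2)**k*(3*k**2 - 2*k - 11) matches t_k.
Σ_(k=0)^(5) t_k = s_(6) − s_(0) = -1344 − (3) = -1347.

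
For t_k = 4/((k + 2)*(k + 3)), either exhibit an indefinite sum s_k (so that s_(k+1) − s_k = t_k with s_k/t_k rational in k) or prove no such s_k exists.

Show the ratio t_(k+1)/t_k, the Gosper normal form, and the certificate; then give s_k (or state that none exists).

The ratio is (k + 2)/(k + 4).
Factor: A=k + 2; B=k + 4; C=1.
Set up (k + 2)·f(k+1) − (k + 3)·f(k) − (1) = 0.
d = 1 from the (1,1,0) case.
Match coefficients ⇒ f(k) = k/2.
So s_k = (B(k−1)f/C)·t_k = (k*(k + 3)/2)·t_k = 2*k/(k + 2).
Δs = 4/(k**2 + 5*k + 6), as required.

s_k = 2*k/(k + 2)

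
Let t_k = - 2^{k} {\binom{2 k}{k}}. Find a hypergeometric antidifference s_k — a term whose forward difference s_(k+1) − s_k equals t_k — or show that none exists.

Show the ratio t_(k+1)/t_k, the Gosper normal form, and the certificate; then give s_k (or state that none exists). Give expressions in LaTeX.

no hypergeometric antidifference exists

t_(k+1)/t_k = 4*(2*k + 1)/(k + 1).
Gosper form: A/B · C(k+1)/C(k) with A=8*k + 4, B=k + 1, C=1.
Key eq: (8*k + 4)·f(k+1) = (k)·f(k) + (1).
Degrees (1,1,0) ⇒ d ≤ -1.
Negative degree bound (-1): no f exists, t_k not Gosper-summable.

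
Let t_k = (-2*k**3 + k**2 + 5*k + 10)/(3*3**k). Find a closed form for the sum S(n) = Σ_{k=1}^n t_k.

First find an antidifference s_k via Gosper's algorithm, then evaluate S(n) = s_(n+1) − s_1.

r(k) = (2*k**3 + 5*k**2 - k - 14)/(3*(2*k**3 - k**2 - 5*k - 10)) after simplifying.
Normal form (A,B,C) = (1/3, 1, k**3 - k**2/2 - 5*k/2 - 5).
f must satisfy (1/3)·f(k+1) − (1)·f(k) = k**3 - k**2/2 - 5*k/2 - 5.
deg f ≤ 3 (via 0,0,3).
A polynomial solution: f(k) = -3*(k**3 + k**2 - 4)/2.
Then R = B(k−1)f/C = -3*(k**3 + k**2 - 4)/(2*k**3 - k**2 - 5*k - 10), so s_k = R(k)·t_k = (k**3 + k**2 - 4)/3**k.
Verify: (-2*k**3 + k**2 + 5*k + 10)/(3*3**k) matches t_k.
Σ_(k=1)^n t_k = s_(n+1) − s_(1) = (3**(-n - 1)*(n**3 + 4*n**2 + 5*n - 2)) − (-2/3), i.e. 3**(-n - 1)*(2*3**n + n**3 + 4*n**2 + 5*n - 2).

S(n) = 3**(-n - 1)*(2*3**n + n**3 + 4*n**2 + 5*n - 2)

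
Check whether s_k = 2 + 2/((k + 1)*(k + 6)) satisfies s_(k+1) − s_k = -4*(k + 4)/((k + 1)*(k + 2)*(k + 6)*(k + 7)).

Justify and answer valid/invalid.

s_(k+1) = 2 + 2/((k + 2)*(k + 7))
s_(k+1) − s_k = 4*(-k - 4)/(k**4 + 16*k**3 + 83*k**2 + 152*k + 84)
(s_(k+1) − s_k) − t_k = 0

Valid: the claim telescopes to t_k.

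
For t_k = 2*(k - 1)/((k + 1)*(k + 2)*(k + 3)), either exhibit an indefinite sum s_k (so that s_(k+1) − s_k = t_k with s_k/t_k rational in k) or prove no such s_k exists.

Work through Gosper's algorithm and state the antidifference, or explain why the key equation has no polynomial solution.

Ratio r(k) = k*(k + 1)/((k - 1)*(k + 4)).
Take A(k)=k + 1, B(k)=k + 4, C(k)=k - 1.
f must satisfy (k + 1)·f(k+1) − (k + 3)·f(k) = k - 1.
Bound: deg f ≤ 2.
Match coefficients ⇒ f(k) = -k.
R(k) = B(k−1)·f(k)/C(k) = -k*(k + 3)/(k - 1); s_k = R·t_k = -2*k/((k + 1)*(k + 2)).
Δs = 2*(k - 1)/(k**3 + 6*k**2 + 11*k + 6), as required.

s_k = -2*k/((k + 1)*(k + 2))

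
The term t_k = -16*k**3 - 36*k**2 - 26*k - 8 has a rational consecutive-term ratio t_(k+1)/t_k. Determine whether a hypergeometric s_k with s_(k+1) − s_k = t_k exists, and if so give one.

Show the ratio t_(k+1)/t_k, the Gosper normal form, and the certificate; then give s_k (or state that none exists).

t_(k+1)/t_k = (8*k**3 + 42*k**2 + 73*k + 43)/(8*k**3 + 18*k**2 + 13*k + 4).
Factor: A=1; B=1; C=k**3 + 9*k**2/4 + 13*k/8 + 1/2.
Key eq: (1)·f(k+1) = (1)·f(k) + (k**3 + 9*k**2/4 + 13*k/8 + 1/2).
From deg A=0, deg B=0, deg C=3: d=4.
Solve for f: f(k) = k*(4*k**3 + 4*k**2 - k + 1)/16 (degree 4 ≤ 4).
Certificate R = B(k−1)f/C = k*(4*k**3 + 4*k**2 - k + 1)/(2*(8*k**3 + 18*k**2 + 13*k + 4)) gives s_k = k*(-4*k**3 - 4*k**2 + k - 1).
s_(k+1) − s_k = -16*k**3 - 36*k**2 - 26*k - 8 = t_k.

s_k = k*(-4*k**3 - 4*k**2 + k - 1)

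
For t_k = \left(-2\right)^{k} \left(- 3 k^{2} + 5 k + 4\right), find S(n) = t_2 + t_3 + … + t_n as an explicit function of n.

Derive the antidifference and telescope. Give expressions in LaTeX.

r(k) = 2*(-3*k**2 - k + 6)/(3*k**2 - 5*k - 4) after simplifying.
So A=-2 and B=1, with C=k**2 - 5*k/3 - 4/3.
Solve (-2)·f(k+1) − (1)·f(k) = k**2 - 5*k/3 - 4/3.
Degrees (0,0,2) ⇒ d ≤ 2.
Solving with deg f ≤ 2: f(k) = -k*(k - 3)/3.
So s_k = (B(k−1)f/C)·t_k = (-k*(k - 3)/(3*k**2 - 5*k - 4))·t_k = (-2)**k*k*(k - 3).
s_(k+1) − s_k = (-2)**k*(-3*k**2 + 5*k + 4) = t_k.
Telescope: S(n) = s_(n+1) − s_(2) = (-2)**(n + 1)*(n**2 - n - 2) − (-8) = -2*(-2)**n*n**2 + 2*(-2)**n*n + 4*(-2)**n + 8.

S(n) = - 2 \left(-2\right)^{n} n^{2} + 2 \left(-2\right)^{n} n + 4 \left(-2\right)^{n} + 8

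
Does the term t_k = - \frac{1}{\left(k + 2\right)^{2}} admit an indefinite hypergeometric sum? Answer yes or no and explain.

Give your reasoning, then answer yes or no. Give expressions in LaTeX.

t_(k+1)/t_k = (k + 2)**2/(k + 3)**2.
Normal form (A,B,C) = (k**2 + 4*k + 4, k**2 + 6*k + 9, 1).
Key eq: (k**2 + 4*k + 4)·f(k+1) = (k**2 + 4*k + 4)·f(k) + (1).
From deg A=2, deg B=2, deg C=0: d=0.
f = c0 ⇒ A·f(k+1) − B(k−1)·f(k) − C = -1. The system {-1 = 0} is inconsistent; no antidifference.

No — key equation has no polynomial f.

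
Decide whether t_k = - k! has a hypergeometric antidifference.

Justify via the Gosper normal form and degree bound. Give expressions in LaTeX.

Compute t_(k+1)/t_k: get k + 1.
Normal form (A,B,C) = (k + 1, 1, 1).
Set up (k + 1)·f(k+1) − (1)·f(k) − (1) = 0.
Bound: deg f ≤ -1.
d = -1 < 0 ⇒ no nonzero polynomial f; not summable.

No — negative degree bound, so no certificate f.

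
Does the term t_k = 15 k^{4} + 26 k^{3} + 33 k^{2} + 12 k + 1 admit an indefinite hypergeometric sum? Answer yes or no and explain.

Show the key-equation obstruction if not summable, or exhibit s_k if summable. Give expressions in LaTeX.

Step 1: r(k) = (15*k**4 + 86*k**3 + 201*k**2 + 216*k + 87)/(15*k**4 + 26*k**3 + 33*k**2 + 12*k + 1).
Take A(k)=1, B(k)=1, C(k)=k**4 + 26*k**3/15 + 11*k**2/5 + 4*k/5 + 1/15.
Need (1)·f(k+1) − (1)·f(k) = k**4 + 26*k**3/15 + 11*k**2/5 + 4*k/5 + 1/15.
d = 5 from the (0,0,4) case.
Coefficient equations give f(k) = k**2*(3*k**3 - k**2 + 3*k - 4)/15.
Then R = B(k−1)f/C = k**2*(3*k**3 - k**2 + 3*k - 4)/(15*k**4 + 26*k**3 + 33*k**2 + 12*k + 1), so s_k = R(k)·t_k = k**2*(3*k**3 - k**2 + 3*k - 4).
Δs = 15*k**4 + 26*k**3 + 33*k**2 + 12*k + 1, as required.

Yes. s_k = k^{2} \left(3 k^{3} - k^{2} + 3 k - 4\right).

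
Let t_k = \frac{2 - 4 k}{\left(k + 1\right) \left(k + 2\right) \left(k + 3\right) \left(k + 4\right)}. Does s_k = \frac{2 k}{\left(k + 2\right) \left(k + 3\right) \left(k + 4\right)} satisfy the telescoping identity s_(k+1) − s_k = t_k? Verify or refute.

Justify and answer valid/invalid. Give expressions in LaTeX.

Invalid: residual \frac{6 \left(3 k - 1\right)}{k^{5} + 15 k^{4} + 85 k^{3} + 225 k^{2} + 274 k + 120} ≠ 0.

s_(k+1) = 2*(k + 1)/((k + 3)*(k + 4)*(k + 5))
s_(k+1) − s_k = 4*(1 - k)/(k**4 + 14*k**3 + 71*k**2 + 154*k + 120)
(s_(k+1) − s_k) − t_k = 6*(3*k - 1)/(k**5 + 15*k**4 + 85*k**3 + 225*k**2 + 274*k + 120)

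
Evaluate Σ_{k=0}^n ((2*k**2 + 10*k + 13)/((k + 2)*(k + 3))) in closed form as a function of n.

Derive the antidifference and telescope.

r(k) = (k + 2)*(10*k + 2*(k + 1)**2 + 23)/((k + 4)*(2*k**2 + 10*k + 13)) after simplifying.
So A=k + 2 and B=k + 4, with C=k**2 + 5*k + 13/2.
Key eq: (k + 2)·f(k+1) = (k + 3)·f(k) + (k**2 + 5*k + 13/2).
Degrees (1,1,2) ⇒ d ≤ 2.
Coefficient equations give f(k) = k*(4*k + 9)/4.
Certificate R = B(k−1)f/C = k*(k + 3)*(4*k + 9)/(2*(2*k**2 + 10*k + 13)) gives s_k = k*(4*k + 9)/(2*(k + 2)).
Check: Δs_k = (2*k**2 + 10*k + 13)/(k**2 + 5*k + 6). ✓
Evaluate: s_(n+1) = (4*n**2 + 17*n + 13)/(2*(n + 3)); subtract s_(0) = 0 ⇒ S(n) = (4*n**2 + 17*n + 13)/(2*(n + 3)).

S(n) = (4*n**2 + 17*n + 13)/(2*(n + 3))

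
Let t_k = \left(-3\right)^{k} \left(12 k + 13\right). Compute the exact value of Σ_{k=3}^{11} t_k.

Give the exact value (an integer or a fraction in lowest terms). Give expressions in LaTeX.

Σ = -19663587

r(k) = 3*(-12*k - 25)/(12*k + 13) after simplifying.
Gosper form: A/B · C(k+1)/C(k) with A=-3, B=1, C=k + 13/12.
Solve (-3)·f(k+1) − (1)·f(k) = k + 13/12.
deg f ≤ 1 (via 0,0,1).
Solve for f: f(k) = -(3*k + 1)/12 (degree 1 ≤ 1).
R(k) = B(k−1)·f(k)/C(k) = -(3*k + 1)/(12*k + 13); s_k = R·t_k = (-3)**k*(-3*k - 1).
Δs = (-3)**k*(12*k + 13), as required.
Sum = s_(12) − s_(3); s_(12) = -19663317, s_(3) = 270 ⇒ -19663587.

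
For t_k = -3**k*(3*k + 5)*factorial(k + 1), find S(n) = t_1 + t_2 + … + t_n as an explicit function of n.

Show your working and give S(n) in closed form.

S(n) = -3*3**n*factorial(n + 2) + 6

Compute t_(k+1)/t_k: get 3*(k + 2)*(3*k + 8)/(3*k + 5).
Gosper form: A/B · C(k+1)/C(k) with A=3*k + 6, B=1, C=k + 5/3.
Need (3*k + 6)·f(k+1) − (1)·f(k) = k + 5/3.
From deg A=1, deg B=0, deg C=1: d=0.
A polynomial solution: f(k) = 1/3.
Certificate R = B(k−1)f/C = 1/(3*k + 5) gives s_k = -3**k*factorial(k + 1).
Verify: -3**k*(3*k + 5)*factorial(k + 1) matches t_k.
Telescope: S(n) = s_(n+1) − s_(1) = -3**(n + 1)*factorial(n + 2) − (-6) = -3*3**n*factorial(n + 2) + 6.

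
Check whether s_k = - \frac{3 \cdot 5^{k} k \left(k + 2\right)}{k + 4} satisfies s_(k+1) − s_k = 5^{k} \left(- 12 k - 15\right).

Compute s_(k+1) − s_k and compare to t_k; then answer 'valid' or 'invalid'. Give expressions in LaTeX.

s_(k+1) = -15*5**k*(k + 1)*(k + 3)/(k + 5)
s_(k+1) − s_k = 5**k*(-12*k**3 - 99*k**2 - 255*k - 180)/(k**2 + 9*k + 20)
(s_(k+1) − s_k) − t_k = 24*5**k*(k**2 + 5*k + 5)/(k**2 + 9*k + 20)

Invalid: residual \frac{24 \cdot 5^{k} \left(k^{2} + 5 k + 5\right)}{k^{2} + 9 k + 20} ≠ 0.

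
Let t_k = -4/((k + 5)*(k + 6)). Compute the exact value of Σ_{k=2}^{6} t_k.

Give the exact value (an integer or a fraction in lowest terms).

Step 1: r(k) = (k + 5)/(k + 7).
Gosper form: A/B · C(k+1)/C(k) with A=k + 5, B=k + 7, C=1.
Set up (k + 5)·f(k+1) − (k + 6)·f(k) − (1) = 0.
Bound: deg f ≤ 1.
Solve for f: f(k) = k/5 (degree 1 ≤ 1).
Then R = B(k−1)f/C = k*(k + 6)/5, so s_k = R(k)·t_k = -4*k/(5*k + 25).
Verify: -4/(k**2 + 11*k + 30) matches t_k.
Telescoping: Σ = s_(7) − s_(2) = -7/15 − (-8/35) = -5/21.

Σ = -5/21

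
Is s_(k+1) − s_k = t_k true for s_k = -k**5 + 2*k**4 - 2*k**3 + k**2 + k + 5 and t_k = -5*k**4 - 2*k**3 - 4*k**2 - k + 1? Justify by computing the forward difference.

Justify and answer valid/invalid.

Valid — Δs_k = t_k.

s_(k+1) = -k**5 - 3*k**4 - 4*k**3 - 3*k**2 + 6
s_(k+1) − s_k = -5*k**4 - 2*k**3 - 4*k**2 - k + 1
(s_(k+1) − s_k) − t_k = 0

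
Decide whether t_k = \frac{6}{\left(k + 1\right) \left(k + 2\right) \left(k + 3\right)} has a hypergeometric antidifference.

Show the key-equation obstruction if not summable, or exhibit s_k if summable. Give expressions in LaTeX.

Yes. s_k = \frac{3 k \left(k + 3\right)}{2 \left(k + 1\right) \left(k + 2\right)}.

The ratio is (k + 1)/(k + 4).
Take A(k)=k + 1, B(k)=k + 4, C(k)=1.
Solve (k + 1)·f(k+1) − (k + 3)·f(k) = 1.
Bound: deg f ≤ 2.
Match coefficients ⇒ f(k) = k*(k + 3)/4.
Get s_k = R·t_k = 3*k*(k + 3)/(2*(k + 1)*(k + 2)) with R(k) = B(k−1)f(k)/C(k) = k*(k + 3)**2/4.
Δs = 6/(k**3 + 6*k**2 + 11*k + 6), as required.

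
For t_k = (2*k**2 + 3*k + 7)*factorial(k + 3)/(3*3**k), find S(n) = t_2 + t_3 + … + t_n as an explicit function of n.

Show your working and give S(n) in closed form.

The ratio is (k + 4)*(3*k + 2*(k + 1)**2 + 10)/(3*(2*k**2 + 3*k + 7)).
Gosper form: A/B · C(k+1)/C(k) with A=k/3 + 4/3, B=1, C=k**2 + 3*k/2 + 7/2.
f must satisfy (k/3 + 4/3)·f(k+1) − (1)·f(k) = k**2 + 3*k/2 + 7/2.
d = 1 from the (1,0,2) case.
Solving with deg f ≤ 1: f(k) = 3*(2*k - 1)/2.
Certificate R = B(k−1)f/C = 3*(2*k - 1)/(2*k**2 + 3*k + 7) gives s_k = (2*k - 1)*factorial(k + 3)/3**k.
Check: Δs_k = (2*k**2 + 3*k + 7)*factorial(k + 3)/(3*3**k). ✓
Evaluate: s_(n+1) = 3**(-n - 1)*(2*n + 1)*factorial(n + 4); subtract s_(2) = 40 ⇒ S(n) = -40 + 2*n*factorial(n + 4)/(3*3**n) + factorial(n + 4)/(3*3**n).

S(n) = -40 + 2*n*factorial(n + 4)/(3*3**n) + factorial(n + 4)/(3*3**n)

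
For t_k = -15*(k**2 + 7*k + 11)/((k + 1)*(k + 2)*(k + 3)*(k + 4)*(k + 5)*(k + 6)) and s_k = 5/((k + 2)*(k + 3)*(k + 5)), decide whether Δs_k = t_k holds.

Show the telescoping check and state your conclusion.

Invalid: residual 5*(4*k + 19)/(k**6 + 21*k**5 + 175*k**4 + 735*k**3 + 1624*k**2 + 1764*k + 720) ≠ 0.

s_(k+1) = 5/((k + 3)*(k + 4)*(k + 6))
s_(k+1) − s_k = 5*(-3*k - 14)/(k**5 + 20*k**4 + 155*k**3 + 580*k**2 + 1044*k + 720)
(s_(k+1) − s_k) − t_k = 5*(4*k + 19)/(k**6 + 21*k**5 + 175*k**4 + 735*k**3 + 1624*k**2 + 1764*k + 720)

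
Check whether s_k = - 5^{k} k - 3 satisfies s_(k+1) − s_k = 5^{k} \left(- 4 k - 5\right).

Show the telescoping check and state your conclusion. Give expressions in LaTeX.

valid (s_(k+1) − s_k reduces to t_k)

s_(k+1) = -5*5**k*(k + 1) - 3
s_(k+1) − s_k = 5**k*(-4*k - 5)
(s_(k+1) − s_k) − t_k = 0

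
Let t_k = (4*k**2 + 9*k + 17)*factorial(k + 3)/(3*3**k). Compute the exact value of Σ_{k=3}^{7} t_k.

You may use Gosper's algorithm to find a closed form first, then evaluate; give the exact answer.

Σ = 5411440/27

Compute t_(k+1)/t_k: get (k + 4)*(9*k + 4*(k + 1)**2 + 26)/(3*(4*k**2 + 9*k + 17)).
Take A(k)=k/3 + 4/3, B(k)=1, C(k)=k**2 + 9*k/4 + 17/4.
Key eq: (k/3 + 4/3)·f(k+1) = (1)·f(k) + (k**2 + 9*k/4 + 17/4).
Bound: deg f ≤ 1.
Solving with deg f ≤ 1: f(k) = 3*(4*k + 1)/4.
So s_k = (B(k−1)f/C)·t_k = (3*(4*k + 1)/(4*k**2 + 9*k + 17))·t_k = (4*k + 1)*factorial(k + 3)/3**k.
s_(k+1) − s_k = (4*k**2 + 9*k + 17)*factorial(k + 3)/(3*3**k) = t_k.
Evaluate s at k=8 and k=3: 5420800/27 and 1040/3; difference 5411440/27.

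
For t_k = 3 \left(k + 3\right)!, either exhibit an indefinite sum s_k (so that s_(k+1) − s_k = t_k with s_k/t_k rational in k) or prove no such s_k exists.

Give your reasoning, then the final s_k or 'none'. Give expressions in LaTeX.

Compute t_(k+1)/t_k: get k + 4.
So A=k + 4 and B=1, with C=1.
Set up (k + 4)·f(k+1) − (1)·f(k) − (1) = 0.
d = -1 from the (1,0,0) case.
Negative degree bound (-1): no f exists, t_k not Gosper-summable.

none — t_k is not Gosper-summable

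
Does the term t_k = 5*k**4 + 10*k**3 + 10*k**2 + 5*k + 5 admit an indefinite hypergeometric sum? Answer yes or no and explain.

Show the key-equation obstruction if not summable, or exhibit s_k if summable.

Yes. s_k = k*(k**4 + 4).

Ratio r(k) = (k**4 + 6*k**3 + 14*k**2 + 15*k + 7)/(k**4 + 2*k**3 + 2*k**2 + k + 1).
So A=1 and B=1, with C=k**4 + 2*k**3 + 2*k**2 + k + 1.
Key eq: (1)·f(k+1) = (1)·f(k) + (k**4 + 2*k**3 + 2*k**2 + k + 1).
Bound: deg f ≤ 5.
A polynomial solution: f(k) = k*(k**2 - 2*k + 2)*(k**2 + 2*k + 2)/5.
Certificate R = B(k−1)f/C = k*(k**2 - 2*k + 2)*(k**2 + 2*k + 2)/(5*(k**4 + 2*k**3 + 2*k**2 + k + 1)) gives s_k = k*(k**4 + 4).
s_(k+1) − s_k = -k*(k**4 + 4) + (k + 1)*((k + 1)**4 + 4) = t_k.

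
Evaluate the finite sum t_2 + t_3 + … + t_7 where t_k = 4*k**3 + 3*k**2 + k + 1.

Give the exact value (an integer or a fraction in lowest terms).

Σ = 3582

t_(k+1)/t_k = (4*k**3 + 15*k**2 + 19*k + 9)/(4*k**3 + 3*k**2 + k + 1).
A = 1, B = 1, C = k**3 + 3*k**2/4 + k/4 + 1/4.
Set up (1)·f(k+1) − (1)·f(k) − (k**3 + 3*k**2/4 + k/4 + 1/4) = 0.
Bound: deg f ≤ 4.
A polynomial solution: f(k) = k*(k**3 - k**2 + 1)/4.
Certificate R = B(k−1)f/C = k*(k**3 - k**2 + 1)/(4*k**3 + 3*k**2 + k + 1) gives s_k = k**4 - k**3 + k.
Δs = 4*k**3 + 3*k**2 + k + 1, as required.
Σ_(k=2)^(7) t_k = s_(8) − s_(2) = 3592 − (10) = 3582.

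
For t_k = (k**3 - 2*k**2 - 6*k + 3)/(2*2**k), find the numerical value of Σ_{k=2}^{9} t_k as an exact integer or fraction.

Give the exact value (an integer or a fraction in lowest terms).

Σ = 1245/512

t_(k+1)/t_k = (k**3 + k**2 - 7*k - 4)/(2*(k**3 - 2*k**2 - 6*k + 3)).
Gosper form: A/B · C(k+1)/C(k) with A=1/2, B=1, C=k**3 - 2*k**2 - 6*k + 3.
f must satisfy (1/2)·f(k+1) − (1)·f(k) = k**3 - 2*k**2 - 6*k + 3.
Bound: deg f ≤ 3.
Coefficient equations give f(k) = -2*(k**3 + k**2 - k + 4).
Then R = B(k−1)f/C = -2*(k**3 + k**2 - k + 4)/(k**3 - 2*k**2 - 6*k + 3), so s_k = R(k)·t_k = (-k**3 - k**2 + k - 4)/2**k.
Verify: (k**3 - 2*k**2 - 6*k + 3)/(2*2**k) matches t_k.
Sum = s_(10) − s_(2); s_(10) = -547/512, s_(2) = -7/2 ⇒ 1245/512.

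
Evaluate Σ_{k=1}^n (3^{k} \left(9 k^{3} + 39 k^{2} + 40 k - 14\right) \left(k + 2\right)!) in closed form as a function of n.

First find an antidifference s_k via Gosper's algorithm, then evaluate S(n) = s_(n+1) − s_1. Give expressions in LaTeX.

S(n) = 9 \cdot 3^{n} n^{2} \left(n + 3\right)! + 15 \cdot 3^{n} n \left(n + 3\right)! - 6 \cdot 3^{n} \left(n + 3\right)! + 36

Step 1: r(k) = 3*(9*k**4 + 93*k**3 + 343*k**2 + 509*k + 222)/(9*k**3 + 39*k**2 + 40*k - 14).
So A=3*k + 9 and B=1, with C=k**3 + 13*k**2/3 + 40*k/9 - 14/9.
f must satisfy (3*k + 9)·f(k+1) − (1)·f(k) = k**3 + 13*k**2/3 + 40*k/9 - 14/9.
Bound: deg f ≤ 2.
A polynomial solution: f(k) = (k + 1)*(3*k - 4)/9.
Certificate R = B(k−1)f/C = (k + 1)*(3*k - 4)/(9*k**3 + 39*k**2 + 40*k - 14) gives s_k = 3**k*(k + 1)*(3*k - 4)*factorial(k + 2).
s_(k+1) − s_k = 3**k*(9*k**3 + 39*k**2 + 40*k - 14)*factorial(k + 2) = t_k.
Σ_(k=1)^n t_k = s_(n+1) − s_(1) = (3**(n + 1)*(n + 2)*(3*n - 1)*factorial(n + 3)) − (-36), i.e. 9*3**n*n**2*factorial(n + 3) + 15*3**n*n*factorial(n + 3) - 6*3**n*factorial(n + 3) + 36.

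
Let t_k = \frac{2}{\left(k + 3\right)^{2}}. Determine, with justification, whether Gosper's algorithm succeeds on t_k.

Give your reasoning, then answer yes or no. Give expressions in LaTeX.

r(k) = (k + 3)**2/(k + 4)**2 after simplifying.
Take A(k)=k**2 + 6*k + 9, B(k)=k**2 + 8*k + 16, C(k)=1.
Set up (k**2 + 6*k + 9)·f(k+1) − (k**2 + 6*k + 9)·f(k) − (1) = 0.
d = 0 from the (2,2,0) case.
Put f(k) = c0: A·f(k+1) − B(k−1)·f(k) − C = -1; need -1 = 0 — inconsistent ⇒ no f, not summable.

No — t_k has no hypergeometric antidifference.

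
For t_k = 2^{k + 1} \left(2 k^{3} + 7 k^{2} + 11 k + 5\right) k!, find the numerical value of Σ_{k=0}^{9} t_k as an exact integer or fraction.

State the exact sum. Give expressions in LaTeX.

Σ = 824927846398

Compute t_(k+1)/t_k: get 2*(2*k**4 + 15*k**3 + 44*k**2 + 56*k + 25)/(2*k**3 + 7*k**2 + 11*k + 5).
Normal form (A,B,C) = (2*k + 2, 1, k**3 + 7*k**2/2 + 11*k/2 + 5/2).
Set up (2*k + 2)·f(k+1) − (1)·f(k) − (k**3 + 7*k**2/2 + 11*k/2 + 5/2) = 0.
Bound: deg f ≤ 2.
Solving with deg f ≤ 2: f(k) = (k**2 + k + 1)/2.
So s_k = (B(k−1)f/C)·t_k = ((k**2 + k + 1)/(2*k**3 + 7*k**2 + 11*k + 5))·t_k = 2**(k + 1)*(k**2 + k + 1)*factorial(k).
Verify: 2**(k + 1)*(2*k**3 + 7*k**2 + 11*k + 5)*factorial(k) matches t_k.
Sum = s_(10) − s_(0); s_(10) = 824927846400, s_(0) = 2 ⇒ 824927846398.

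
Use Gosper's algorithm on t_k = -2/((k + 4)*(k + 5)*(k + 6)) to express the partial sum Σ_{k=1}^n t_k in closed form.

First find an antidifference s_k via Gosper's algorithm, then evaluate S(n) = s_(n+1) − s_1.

S(n) = n*(-n - 11)/(30*(n**2 + 11*n + 30))

t_(k+1)/t_k = (k + 4)/(k + 7).
Normal form (A,B,C) = (k + 4, k + 7, 1).
Solve (k + 4)·f(k+1) − (k + 6)·f(k) = 1.
From deg A=1, deg B=1, deg C=0: d=2.
Solving with deg f ≤ 2: f(k) = k*(k + 9)/40.
Get s_k = R·t_k = k*(-k - 9)/(20*(k + 4)*(k + 5)) with R(k) = B(k−1)f(k)/C(k) = k*(k + 6)*(k + 9)/40.
Verify: -2/(k**3 + 15*k**2 + 74*k + 120) matches t_k.
Σ_(k=1)^n t_k = s_(n+1) − s_(1) = ((-n**2 - 11*n - 10)/(20*(n**2 + 11*n + 30))) − (-1/60), i.e. n*(-n - 11)/(30*(n**2 + 11*n + 30)).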